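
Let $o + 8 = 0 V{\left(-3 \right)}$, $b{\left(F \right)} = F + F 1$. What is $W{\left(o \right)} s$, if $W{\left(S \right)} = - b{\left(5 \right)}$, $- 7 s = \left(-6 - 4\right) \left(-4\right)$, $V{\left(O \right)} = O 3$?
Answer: $\frac{400}{7} \approx 57.143$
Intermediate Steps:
$V{\left(O \right)} = 3 O$
$b{\left(F \right)} = 2 F$ ($b{\left(F \right)} = F + F = 2 F$)
$o = -8$ ($o = -8 + 0 \cdot 3 \left(-3\right) = -8 + 0 \left(-9\right) = -8 + 0 = -8$)
$s = - \frac{40}{7}$ ($s = - \frac{\left(-6 - 4\right) \left(-4\right)}{7} = - \frac{\left(-10\right) \left(-4\right)}{7} = \left(- \frac{1}{7}\right) 40 = - \frac{40}{7} \approx -5.7143$)
$W{\left(S \right)} = -10$ ($W{\left(S \right)} = - 2 \cdot 5 = \left(-1\right) 10 = -10$)
$W{\left(o \right)} s = \left(-10\right) \left(- \frac{40}{7}\right) = \frac{400}{7}$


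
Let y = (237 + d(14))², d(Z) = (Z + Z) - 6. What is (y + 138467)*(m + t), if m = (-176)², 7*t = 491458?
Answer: 20798227560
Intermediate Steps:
t = 491458/7 (t = (⅐)*491458 = 491458/7 ≈ 70208.)
d(Z) = -6 + 2*Z (d(Z) = 2*Z - 6 = -6 + 2*Z)
y = 67081 (y = (237 + (-6 + 2*14))² = (237 + (-6 + 28))² = (237 + 22)² = 259² = 67081)
m = 30976
(y + 138467)*(m + t) = (67081 + 138467)*(30976 + 491458/7) = 205548*(708290/7) = 20798227560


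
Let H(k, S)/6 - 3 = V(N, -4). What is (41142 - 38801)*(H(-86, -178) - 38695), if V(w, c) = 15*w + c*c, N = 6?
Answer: -89053981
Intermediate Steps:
V(w, c) = c**2 + 15*w (V(w, c) = 15*w + c**2 = c**2 + 15*w)
H(k, S) = 654 (H(k, S) = 18 + 6*((-4)**2 + 15*6) = 18 + 6*(16 + 90) = 18 + 6*106 = 18 + 636 = 654)
(41142 - 38801)*(H(-86, -178) - 38695) = (41142 - 38801)*(654 - 38695) = 2341*(-38041) = -89053981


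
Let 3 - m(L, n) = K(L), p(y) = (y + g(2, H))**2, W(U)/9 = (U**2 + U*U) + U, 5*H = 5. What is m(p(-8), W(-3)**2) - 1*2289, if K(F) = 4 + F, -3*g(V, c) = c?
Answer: -21235/9 ≈ -2359.4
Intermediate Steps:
H = 1 (H = (1/5)*5 = 1)
g(V, c) = -c/3
W(U) = 9*U + 18*U**2 (W(U) = 9*((U**2 + U*U) + U) = 9*((U**2 + U**2) + U) = 9*(2*U**2 + U) = 9*(U + 2*U**2) = 9*U + 18*U**2)
p(y) = (-1/3 + y)**2 (p(y) = (y - 1/3*1)**2 = (y - 1/3)**2 = (-1/3 + y)**2)
m(L, n) = -1 - L (m(L, n) = 3 - (4 + L) = 3 + (-4 - L) = -1 - L)
m(p(-8), W(-3)**2) - 1*2289 = (-1 - (-1 + 3*(-8))**2/9) - 1*2289 = (-1 - (-1 - 24)**2/9) - 2289 = (-1 - (-25)**2/9) - 2289 = (-1 - 625/9) - 2289 = -634/9 - 2289 = -21235/9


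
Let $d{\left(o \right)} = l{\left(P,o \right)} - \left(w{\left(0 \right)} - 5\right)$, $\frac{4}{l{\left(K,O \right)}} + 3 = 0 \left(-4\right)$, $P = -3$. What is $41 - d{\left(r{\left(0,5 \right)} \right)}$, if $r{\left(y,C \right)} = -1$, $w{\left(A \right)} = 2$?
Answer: $\frac{118}{3} \approx 39.333$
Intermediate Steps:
$l{\left(K,O \right)} = - \frac{4}{3}$ ($l{\left(K,O \right)} = \frac{4}{-3 + 0 \left(-4\right)} = \frac{4}{-3 + 0} = \frac{4}{-3} = 4 \left(- \frac{1}{3}\right) = - \frac{4}{3}$)
$d{\left(o \right)} = \frac{5}{3}$ ($d{\left(o \right)} = - \frac{4}{3} - \left(2 - 5\right) = - \frac{4}{3} - -3 = - \frac{4}{3} + 3 = \frac{5}{3}$)
$41 - d{\left(r{\left(0,5 \right)} \right)} = 41 - \frac{5}{3} = \frac{118}{3}$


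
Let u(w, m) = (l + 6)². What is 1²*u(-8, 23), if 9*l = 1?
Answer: 3025/81 ≈ 37.346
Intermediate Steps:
l = ⅑ (l = (⅑)*1 = ⅑ ≈ 0.11111)
u(w, m) = 3025/81 (u(w, m) = (⅑ + 6)² = (55/9)² = 3025/81)
1²*u(-8, 23) = 1²*(3025/81) = 1*(3025/81) = 3025/81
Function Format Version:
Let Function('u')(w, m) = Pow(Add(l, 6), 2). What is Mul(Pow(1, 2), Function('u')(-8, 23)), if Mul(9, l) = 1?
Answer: Rational(3025, 81) ≈ 37.346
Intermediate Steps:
l = Rational(1, 9) (l = Mul(Rational(1, 9), 1) = Rational(1, 9) ≈ 0.11111)
Function('u')(w, m) = Rational(3025, 81) (Function('u')(w, m) = Pow(Add(Rational(1, 9), 6), 2) = Pow(Rational(55, 9), 2) = Rational(3025, 81))
Mul(Pow(1, 2), Function('u')(-8, 23)) = Mul(Pow(1, 2), Rational(3025, 81)) = Mul(1, Rational(3025, 81)) = Rational(3025, 81)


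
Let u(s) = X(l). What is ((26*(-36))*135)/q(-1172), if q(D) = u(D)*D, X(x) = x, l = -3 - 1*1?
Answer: -15795/586 ≈ -26.954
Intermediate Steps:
l = -4 (l = -3 - 1 = -4)
u(s) = -4
q(D) = -4*D
((26*(-36))*135)/q(-1172) = ((26*(-36))*135)/((-4*(-1172))) = -936*135/4688 = -126360*1/4688 = -15795/586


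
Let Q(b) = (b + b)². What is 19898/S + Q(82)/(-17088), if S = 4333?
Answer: 13967291/4627644 ≈ 3.0182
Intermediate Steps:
Q(b) = 4*b² (Q(b) = (2*b)² = 4*b²)
19898/S + Q(82)/(-17088) = 19898/4333 + (4*82²)/(-17088) = 19898*(1/4333) + (4*6724)*(-1/17088) = 19898/4333 + 26896*(-1/17088) = 19898/4333 - 1681/1068 = 13967291/4627644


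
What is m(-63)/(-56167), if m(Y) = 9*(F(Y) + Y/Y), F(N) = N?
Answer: 558/56167 ≈ 0.0099347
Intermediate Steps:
m(Y) = 9 + 9*Y (m(Y) = 9*(Y + Y/Y) = 9*(Y + 1) = 9*(1 + Y) = 9 + 9*Y)
m(-63)/(-56167) = (9 + 9*(-63))/(-56167) = (9 - 567)*(-1/56167) = -558*(-1/56167) = 558/56167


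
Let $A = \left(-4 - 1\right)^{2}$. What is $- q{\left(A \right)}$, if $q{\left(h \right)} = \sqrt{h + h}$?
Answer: $- 5 \sqrt{2} \approx -7.0711$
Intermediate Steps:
$A = 25$ ($A = \left(-5\right)^{2} = 25$)
$q{\left(h \right)} = \sqrt{2} \sqrt{h}$ ($q{\left(h \right)} = \sqrt{2 h} = \sqrt{2} \sqrt{h}$)
$- q{\left(A \right)} = - \sqrt{2} \sqrt{25} = - \sqrt{2} \cdot 5 = - 5 \sqrt{2}$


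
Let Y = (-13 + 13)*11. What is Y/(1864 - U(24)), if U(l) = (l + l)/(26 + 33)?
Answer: 0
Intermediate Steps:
Y = 0 (Y = 0*11 = 0)
U(l) = 2*l/59 (U(l) = (2*l)/59 = (2*l)*(1/59) = 2*l/59)
Y/(1864 - U(24)) = 0/(1864 - 2*24/59) = 0/(1864 - 1*48/59) = 0/(1864 - 48/59) = 0/(109928/59) = 0*(59/109928) = 0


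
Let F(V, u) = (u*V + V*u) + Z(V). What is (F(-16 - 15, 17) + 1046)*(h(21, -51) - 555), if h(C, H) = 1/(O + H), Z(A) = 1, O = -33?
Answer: 46621/12 ≈ 3885.1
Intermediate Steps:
F(V, u) = 1 + 2*V*u (F(V, u) = (u*V + V*u) + 1 = (V*u + V*u) + 1 = 2*V*u + 1 = 1 + 2*V*u)
h(C, H) = 1/(-33 + H)
(F(-16 - 15, 17) + 1046)*(h(21, -51) - 555) = ((1 + 2*(-16 - 15)*17) + 1046)*(1/(-33 - 51) - 555) = ((1 + 2*(-31)*17) + 1046)*(1/(-84) - 555) = ((1 - 1054) + 1046)*(-1/84 - 555) = (-1053 + 1046)*(-46621/84) = -7*(-46621/84) = 46621/12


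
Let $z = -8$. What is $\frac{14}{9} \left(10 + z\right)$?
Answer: $\frac{28}{9} \approx 3.1111$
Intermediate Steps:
$\frac{14}{9} \left(10 + z\right) = \frac{14}{9} \left(10 - 8\right) = 14 \cdot \frac{1}{9} \cdot 2 = \frac{14}{9} \cdot 2 = \frac{28}{9}$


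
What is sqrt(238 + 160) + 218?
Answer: 218 + sqrt(398) ≈ 237.95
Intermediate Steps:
sqrt(238 + 160) + 218 = sqrt(398) + 218 = 218 + sqrt(398)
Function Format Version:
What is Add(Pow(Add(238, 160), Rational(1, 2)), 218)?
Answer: Add(218, Pow(398, Rational(1, 2))) ≈ 237.95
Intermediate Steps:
Add(Pow(Add(238, 160), Rational(1, 2)), 218) = Add(Pow(398, Rational(1, 2)), 218) = Add(218, Pow(398, Rational(1, 2)))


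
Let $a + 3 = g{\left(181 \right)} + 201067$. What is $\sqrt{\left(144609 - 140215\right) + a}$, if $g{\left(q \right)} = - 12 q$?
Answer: $\sqrt{203286} \approx 450.87$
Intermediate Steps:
$a = 198892$ ($a = -3 + \left(\left(-12\right) 181 + 201067\right) = -3 + \left(-2172 + 201067\right) = -3 + 198895 = 198892$)
$\sqrt{\left(144609 - 140215\right) + a} = \sqrt{\left(144609 - 140215\right) + 198892} = \sqrt{4394 + 198892} = \sqrt{203286}$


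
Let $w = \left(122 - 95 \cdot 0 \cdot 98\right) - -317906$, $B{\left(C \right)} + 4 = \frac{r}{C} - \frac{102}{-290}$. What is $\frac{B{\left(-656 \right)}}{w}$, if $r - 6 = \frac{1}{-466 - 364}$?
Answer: $- \frac{11550075}{1004327335552} \approx -1.15 \cdot 10^{-5}$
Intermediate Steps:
$r = \frac{4979}{830}$ ($r = 6 + \frac{1}{-466 - 364} = 6 + \frac{1}{-830} = 6 - \frac{1}{830} = \frac{4979}{830} \approx 5.9988$)
$B{\left(C \right)} = - \frac{529}{145} + \frac{4979}{830 C}$ ($B{\left(C \right)} = -4 + \left(\frac{4979}{830 C} - \frac{102}{-290}\right) = -4 + \left(\frac{4979}{830 C} - - \frac{51}{145}\right) = -4 + \left(\frac{4979}{830 C} + \frac{51}{145}\right) = -4 + \left(\frac{51}{145} + \frac{4979}{830 C}\right) = - \frac{529}{145} + \frac{4979}{830 C}$)
$w = 318028$ ($w = \left(122 - 0\right) + 317906 = \left(122 + 0\right) + 317906 = 122 + 317906 = 318028$)
$\frac{B{\left(-656 \right)}}{w} = \frac{\frac{1}{24070} \frac{1}{-656} \left(144391 - -57605984\right)}{318028} = \frac{1}{24070} \left(- \frac{1}{656}\right) \left(144391 + 57605984\right) \frac{1}{318028} = \frac{1}{24070} \left(- \frac{1}{656}\right) 57750375 \cdot \frac{1}{318028} = \left(- \frac{11550075}{3157984}\right) \frac{1}{318028} = - \frac{11550075}{1004327335552}$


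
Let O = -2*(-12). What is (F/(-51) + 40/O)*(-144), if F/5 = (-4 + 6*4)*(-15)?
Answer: -76080/17 ≈ -4475.3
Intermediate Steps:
O = 24
F = -1500 (F = 5*((-4 + 6*4)*(-15)) = 5*((-4 + 24)*(-15)) = 5*(20*(-15)) = 5*(-300) = -1500)
(F/(-51) + 40/O)*(-144) = (-1500/(-51) + 40/24)*(-144) = (-1500*(-1/51) + 40*(1/24))*(-144) = (500/17 + 5/3)*(-144) = (1585/51)*(-144) = -76080/17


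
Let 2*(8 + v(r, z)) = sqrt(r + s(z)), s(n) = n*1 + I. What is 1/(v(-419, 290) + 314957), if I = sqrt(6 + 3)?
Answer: 209966/66128581755 - I*sqrt(14)/66128581755 ≈ 3.1751e-6 - 5.6582e-11*I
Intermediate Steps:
I = 3 (I = sqrt(9) = 3)
s(n) = 3 + n (s(n) = n*1 + 3 = n + 3 = 3 + n)
v(r, z) = -8 + sqrt(3 + r + z)/2 (v(r, z) = -8 + sqrt(r + (3 + z))/2 = -8 + sqrt(3 + r + z)/2)
1/(v(-419, 290) + 314957) = 1/((-8 + sqrt(3 - 419 + 290)/2) + 314957) = 1/((-8 + sqrt(-126)/2) + 314957) = 1/((-8 + (3*I*sqrt(14))/2) + 314957) = 1/((-8 + 3*I*sqrt(14)/2) + 314957) = 1/(314949 + 3*I*sqrt(14)/2)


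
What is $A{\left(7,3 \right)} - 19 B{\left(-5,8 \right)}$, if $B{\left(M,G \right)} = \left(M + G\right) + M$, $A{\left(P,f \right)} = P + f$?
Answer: $48$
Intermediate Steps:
$B{\left(M,G \right)} = G + 2 M$ ($B{\left(M,G \right)} = \left(G + M\right) + M = G + 2 M$)
$A{\left(7,3 \right)} - 19 B{\left(-5,8 \right)} = \left(7 + 3\right) - 19 \left(8 + 2 \left(-5\right)\right) = 10 - 19 \left(8 - 10\right) = 10 - -38 = 10 + 38 = 48$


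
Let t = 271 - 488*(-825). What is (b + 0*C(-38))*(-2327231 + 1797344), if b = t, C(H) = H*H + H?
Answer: -213476105577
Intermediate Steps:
t = 402871 (t = 271 + 402600 = 402871)
C(H) = H + H**2 (C(H) = H**2 + H = H + H**2)
b = 402871
(b + 0*C(-38))*(-2327231 + 1797344) = (402871 + 0*(-38*(1 - 38)))*(-2327231 + 1797344) = (402871 + 0*(-38*(-37)))*(-529887) = (402871 + 0*1406)*(-529887) = (402871 + 0)*(-529887) = 402871*(-529887) = -213476105577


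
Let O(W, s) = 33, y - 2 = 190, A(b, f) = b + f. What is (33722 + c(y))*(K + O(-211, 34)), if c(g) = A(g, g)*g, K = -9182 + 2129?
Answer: -754299000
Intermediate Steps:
K = -7053
y = 192 (y = 2 + 190 = 192)
c(g) = 2*g² (c(g) = (g + g)*g = (2*g)*g = 2*g²)
(33722 + c(y))*(K + O(-211, 34)) = (33722 + 2*192²)*(-7053 + 33) = (33722 + 2*36864)*(-7020) = (33722 + 73728)*(-7020) = 107450*(-7020) = -754299000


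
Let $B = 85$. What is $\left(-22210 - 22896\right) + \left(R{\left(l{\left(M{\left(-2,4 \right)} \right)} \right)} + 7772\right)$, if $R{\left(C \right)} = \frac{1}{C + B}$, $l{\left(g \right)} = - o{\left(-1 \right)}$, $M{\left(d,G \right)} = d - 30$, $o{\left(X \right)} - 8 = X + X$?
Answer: $- \frac{2949385}{79} \approx -37334.0$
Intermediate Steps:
$o{\left(X \right)} = 8 + 2 X$ ($o{\left(X \right)} = 8 + \left(X + X\right) = 8 + 2 X$)
$M{\left(d,G \right)} = -30 + d$ ($M{\left(d,G \right)} = d - 30 = -30 + d$)
$l{\left(g \right)} = -6$ ($l{\left(g \right)} = - (8 + 2 \left(-1\right)) = - (8 - 2) = \left(-1\right) 6 = -6$)
$R{\left(C \right)} = \frac{1}{85 + C}$ ($R{\left(C \right)} = \frac{1}{C + 85} = \frac{1}{85 + C}$)
$\left(-22210 - 22896\right) + \left(R{\left(l{\left(M{\left(-2,4 \right)} \right)} \right)} + 7772\right) = \left(-22210 - 22896\right) + \left(\frac{1}{85 - 6} + 7772\right) = -45106 + \left(\frac{1}{79} + 7772\right) = -45106 + \frac{613989}{79} = - \frac{2949385}{79}$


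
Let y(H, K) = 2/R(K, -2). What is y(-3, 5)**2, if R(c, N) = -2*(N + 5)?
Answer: 1/9 ≈ 0.11111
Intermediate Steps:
R(c, N) = -10 - 2*N (R(c, N) = -2*(5 + N) = -10 - 2*N)
y(H, K) = -1/3 (y(H, K) = 2/(-10 - 2*(-2)) = 2/(-10 + 4) = 2/(-6) = 2*(-1/6) = -1/3)
y(-3, 5)**2 = (-1/3)**2 = 1/9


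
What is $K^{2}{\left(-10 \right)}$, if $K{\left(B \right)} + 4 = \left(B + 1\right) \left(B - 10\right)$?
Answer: $30976$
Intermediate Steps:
$K{\left(B \right)} = -4 + \left(1 + B\right) \left(-10 + B\right)$ ($K{\left(B \right)} = -4 + \left(B + 1\right) \left(B - 10\right) = -4 + \left(1 + B\right) \left(-10 + B\right)$)
$K^{2}{\left(-10 \right)} = \left(-14 + \left(-10\right)^{2} - -90\right)^{2} = \left(-14 + 100 + 90\right)^{2} = 176^{2} = 30976$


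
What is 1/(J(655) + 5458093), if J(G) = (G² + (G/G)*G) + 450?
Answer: 1/5888223 ≈ 1.6983e-7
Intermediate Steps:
J(G) = 450 + G + G² (J(G) = (G² + 1*G) + 450 = (G² + G) + 450 = (G + G²) + 450 = 450 + G + G²)
1/(J(655) + 5458093) = 1/((450 + 655 + 655²) + 5458093) = 1/((450 + 655 + 429025) + 5458093) = 1/(430130 + 5458093) = 1/5888223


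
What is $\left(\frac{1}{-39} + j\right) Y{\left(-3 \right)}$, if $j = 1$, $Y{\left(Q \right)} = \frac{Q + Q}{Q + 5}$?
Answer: $- \frac{38}{13} \approx -2.9231$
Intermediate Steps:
$Y{\left(Q \right)} = \frac{2 Q}{5 + Q}$
$\left(\frac{1}{-39} + j\right) Y{\left(-3 \right)} = \left(\frac{1}{-39} + 1\right) 2 \left(-3\right) \frac{1}{5 - 3} = \left(- \frac{1}{39} + 1\right) 2 \left(-3\right) \frac{1}{2} = \frac{38 \cdot 2 \left(-3\right) \frac{1}{2}}{39} = \frac{38}{39} \left(-3\right) = - \frac{38}{13}$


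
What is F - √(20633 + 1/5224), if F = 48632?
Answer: 48632 - √140769551658/2612 ≈ 48488.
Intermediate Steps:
F - √(20633 + 1/5224) = 48632 - √(20633 + 1/5224) = 48632 - √(107786793/5224) = 48632 - √140769551658/2612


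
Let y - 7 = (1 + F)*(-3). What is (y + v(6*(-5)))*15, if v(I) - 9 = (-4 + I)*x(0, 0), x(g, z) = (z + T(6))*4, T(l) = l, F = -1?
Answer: -12000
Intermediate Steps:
x(g, z) = 24 + 4*z (x(g, z) = (z + 6)*4 = (6 + z)*4 = 24 + 4*z)
v(I) = -87 + 24*I (v(I) = 9 + (-4 + I)*(24 + 4*0) = 9 + (-4 + I)*(24 + 0) = 9 + (-4 + I)*24 = 9 + (-96 + 24*I) = -87 + 24*I)
y = 7 (y = 7 + (1 - 1)*(-3) = 7 + 0*(-3) = 7 + 0 = 7)
(y + v(6*(-5)))*15 = (7 + (-87 + 24*(6*(-5))))*15 = (7 + (-87 + 24*(-30)))*15 = (7 + (-87 - 720))*15 = (7 - 807)*15 = -800*15 = -12000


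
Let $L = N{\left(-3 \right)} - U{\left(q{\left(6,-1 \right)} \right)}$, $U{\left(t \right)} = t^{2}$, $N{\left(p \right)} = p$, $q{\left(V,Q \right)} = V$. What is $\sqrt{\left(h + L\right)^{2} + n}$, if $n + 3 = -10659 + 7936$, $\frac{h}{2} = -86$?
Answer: $\sqrt{41795} \approx 204.44$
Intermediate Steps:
$h = -172$ ($h = 2 \left(-86\right) = -172$)
$n = -2726$ ($n = -3 + \left(-10659 + 7936\right) = -3 - 2723 = -2726$)
$L = -39$ ($L = -3 - 6^{2} = -3 - 36 = -39$)
$\sqrt{\left(h + L\right)^{2} + n} = \sqrt{\left(-172 - 39\right)^{2} - 2726} = \sqrt{\left(-211\right)^{2} - 2726} = \sqrt{44521 - 2726} = \sqrt{41795}$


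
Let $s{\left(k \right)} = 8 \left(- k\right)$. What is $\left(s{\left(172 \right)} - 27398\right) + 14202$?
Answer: $-14572$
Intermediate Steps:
$s{\left(k \right)} = - 8 k$
$\left(s{\left(172 \right)} - 27398\right) + 14202 = \left(\left(-8\right) 172 - 27398\right) + 14202 = \left(-1376 - 27398\right) + 14202 = -28774 + 14202 = -14572$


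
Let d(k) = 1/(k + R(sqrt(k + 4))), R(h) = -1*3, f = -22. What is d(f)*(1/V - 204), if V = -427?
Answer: 87109/10675 ≈ 8.1601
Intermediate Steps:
R(h) = -3
d(k) = 1/(-3 + k) (d(k) = 1/(k - 3) = 1/(-3 + k))
d(f)*(1/V - 204) = (1/(-427) - 204)/(-3 - 22) = (-1/427 - 204)/(-25) = -1/25*(-87109/427) = 87109/10675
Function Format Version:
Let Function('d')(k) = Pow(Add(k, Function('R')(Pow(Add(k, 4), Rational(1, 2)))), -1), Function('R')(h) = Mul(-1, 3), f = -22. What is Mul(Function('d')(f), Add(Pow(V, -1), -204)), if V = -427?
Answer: Rational(87109, 10675) ≈ 8.1601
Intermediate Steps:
Function('R')(h) = -3
Function('d')(k) = Pow(Add(-3, k), -1) (Function('d')(k) = Pow(Add(k, -3), -1) = Pow(Add(-3, k), -1))
Mul(Function('d')(f), Add(Pow(V, -1), -204)) = Mul(Pow(Add(-3, -22), -1), Add(Pow(-427, -1), -204)) = Mul(Pow(-25, -1), Add(Rational(-1, 427), -204)) = Mul(Rational(-1, 25), Rational(-87109, 427)) = Rational(87109, 10675)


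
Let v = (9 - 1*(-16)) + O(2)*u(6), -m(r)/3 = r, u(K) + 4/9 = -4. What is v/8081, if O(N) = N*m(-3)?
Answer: -55/8081 ≈ -0.0068061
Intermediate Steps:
u(K) = -40/9 (u(K) = -4/9 - 4 = -40/9)
m(r) = -3*r
O(N) = 9*N (O(N) = N*(-3*(-3)) = N*9 = 9*N)
v = -55 (v = (9 - 1*(-16)) + (9*2)*(-40/9) = (9 + 16) + 18*(-40/9) = 25 - 80 = -55)
v/8081 = -55/8081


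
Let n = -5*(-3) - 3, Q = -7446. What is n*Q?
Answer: -89352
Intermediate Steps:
n = 12 (n = 15 - 3 = 12)
n*Q = 12*(-7446) = -89352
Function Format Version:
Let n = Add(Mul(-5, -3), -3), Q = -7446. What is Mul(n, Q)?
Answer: -89352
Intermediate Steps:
n = 12 (n = Add(15, -3) = 12)
Mul(n, Q) = Mul(12, -7446) = -89352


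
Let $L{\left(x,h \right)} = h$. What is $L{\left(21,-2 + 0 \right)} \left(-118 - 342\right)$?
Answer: $920$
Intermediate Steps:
$L{\left(21,-2 + 0 \right)} \left(-118 - 342\right) = \left(-2 + 0\right) \left(-118 - 342\right) = \left(-2\right) \left(-460\right) = 920$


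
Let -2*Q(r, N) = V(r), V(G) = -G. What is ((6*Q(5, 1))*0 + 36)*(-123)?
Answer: -4428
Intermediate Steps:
Q(r, N) = r/2 (Q(r, N) = -(-1)*r/2 = r/2)
((6*Q(5, 1))*0 + 36)*(-123) = ((6*((½)*5))*0 + 36)*(-123) = ((6*(5/2))*0 + 36)*(-123) = (15*0 + 36)*(-123) = (0 + 36)*(-123) = 36*(-123) = -4428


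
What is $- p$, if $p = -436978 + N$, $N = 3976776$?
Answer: $-3539798$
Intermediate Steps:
$p = 3539798$ ($p = -436978 + 3976776 = 3539798$)
$- p = \left(-1\right) 3539798 = -3539798$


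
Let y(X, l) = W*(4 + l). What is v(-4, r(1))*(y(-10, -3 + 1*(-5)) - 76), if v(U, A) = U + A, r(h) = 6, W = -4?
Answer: -120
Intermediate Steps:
v(U, A) = A + U
y(X, l) = -16 - 4*l (y(X, l) = -4*(4 + l) = -16 - 4*l)
v(-4, r(1))*(y(-10, -3 + 1*(-5)) - 76) = (6 - 4)*((-16 - 4*(-3 + 1*(-5))) - 76) = 2*((-16 - 4*(-3 - 5)) - 76) = 2*((-16 - 4*(-8)) - 76) = 2*((-16 + 32) - 76) = 2*(16 - 76) = 2*(-60) = -120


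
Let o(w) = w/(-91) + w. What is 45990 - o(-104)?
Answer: 322650/7 ≈ 46093.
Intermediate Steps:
o(w) = 90*w/91 (o(w) = w*(-1/91) + w = -w/91 + w = 90*w/91)
45990 - o(-104) = 45990 - 90*(-104)/91 = 45990 - 1*(-720/7) = 45990 + 720/7 = 322650/7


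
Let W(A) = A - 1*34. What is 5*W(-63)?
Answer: -485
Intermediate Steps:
W(A) = -34 + A (W(A) = A - 34 = -34 + A)
5*W(-63) = 5*(-34 - 63) = 5*(-97) = -485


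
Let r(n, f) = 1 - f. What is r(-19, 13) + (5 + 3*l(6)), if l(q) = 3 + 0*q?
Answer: 2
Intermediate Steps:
l(q) = 3 (l(q) = 3 + 0 = 3)
r(-19, 13) + (5 + 3*l(6)) = (1 - 1*13) + (5 + 3*3) = (1 - 13) + (5 + 9) = -12 + 14 = 2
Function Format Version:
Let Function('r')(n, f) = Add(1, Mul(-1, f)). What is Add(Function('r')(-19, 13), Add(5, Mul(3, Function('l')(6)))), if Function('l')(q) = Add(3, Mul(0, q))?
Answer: 2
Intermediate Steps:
Function('l')(q) = 3 (Function('l')(q) = Add(3, 0) = 3)
Add(Function('r')(-19, 13), Add(5, Mul(3, Function('l')(6)))) = Add(Add(1, Mul(-1, 13)), Add(5, Mul(3, 3))) = Add(Add(1, -13), Add(5, 9)) = Add(-12, 14) = 2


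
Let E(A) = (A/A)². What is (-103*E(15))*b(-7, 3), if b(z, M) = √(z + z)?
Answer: -103*I*√14 ≈ -385.39*I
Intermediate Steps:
b(z, M) = √2*√z (b(z, M) = √(2*z) = √2*√z)
E(A) = 1 (E(A) = 1² = 1)
(-103*E(15))*b(-7, 3) = (-103*1)*(√2*√(-7)) = -103*√2*I*√7 = -103*I*√14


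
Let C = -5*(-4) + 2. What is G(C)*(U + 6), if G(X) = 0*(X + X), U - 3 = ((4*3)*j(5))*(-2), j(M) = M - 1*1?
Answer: 0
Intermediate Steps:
j(M) = -1 + M (j(M) = M - 1 = -1 + M)
C = 22 (C = 20 + 2 = 22)
U = -93 (U = 3 + ((4*3)*(-1 + 5))*(-2) = 3 + (12*4)*(-2) = 3 + 48*(-2) = 3 - 96 = -93)
G(X) = 0 (G(X) = 0*(2*X) = 0)
G(C)*(U + 6) = 0*(-93 + 6) = 0*(-87) = 0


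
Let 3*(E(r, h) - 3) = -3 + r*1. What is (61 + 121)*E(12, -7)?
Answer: 1092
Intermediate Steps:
E(r, h) = 2 + r/3 (E(r, h) = 3 + (-3 + r*1)/3 = 3 + (-3 + r)/3 = 3 + (-1 + r/3) = 2 + r/3)
(61 + 121)*E(12, -7) = (61 + 121)*(2 + (1/3)*12) = 182*(2 + 4) = 182*6 = 1092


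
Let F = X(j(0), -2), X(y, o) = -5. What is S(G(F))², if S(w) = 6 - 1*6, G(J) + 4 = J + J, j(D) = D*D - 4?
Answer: 0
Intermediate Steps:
j(D) = -4 + D² (j(D) = D² - 4 = -4 + D²)
F = -5
G(J) = -4 + 2*J (G(J) = -4 + (J + J) = -4 + 2*J)
S(w) = 0 (S(w) = 6 - 6 = 0)
S(G(F))² = 0² = 0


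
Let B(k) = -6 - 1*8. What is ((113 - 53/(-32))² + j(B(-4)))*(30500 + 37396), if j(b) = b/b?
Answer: 114256958895/128 ≈ 8.9263e+8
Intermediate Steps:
B(k) = -14 (B(k) = -6 - 8 = -14)
j(b) = 1
((113 - 53/(-32))² + j(B(-4)))*(30500 + 37396) = ((113 - 53/(-32))² + 1)*(30500 + 37396) = ((113 - 53*(-1/32))² + 1)*67896 = ((113 + 53/32)² + 1)*67896 = ((3669/32)² + 1)*67896 = (13461561/1024 + 1)*67896 = (13462585/1024)*67896 = 114256958895/128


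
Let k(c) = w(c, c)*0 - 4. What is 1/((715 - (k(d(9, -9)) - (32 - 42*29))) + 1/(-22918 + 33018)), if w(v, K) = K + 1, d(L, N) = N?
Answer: -10100/4716699 ≈ -0.0021413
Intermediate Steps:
w(v, K) = 1 + K
k(c) = -4 (k(c) = (1 + c)*0 - 4 = 0 - 4 = -4)
1/((715 - (k(d(9, -9)) - (32 - 42*29))) + 1/(-22918 + 33018)) = 1/((715 - (-4 - (32 - 42*29))) + 1/(-22918 + 33018)) = 1/((715 - (-4 - (32 - 1218))) + 1/10100) = 1/((715 - (-4 - 1*(-1186))) + 1/10100) = 1/((715 - (-4 + 1186)) + 1/10100) = 1/((715 - 1*1182) + 1/10100) = 1/((715 - 1182) + 1/10100) = 1/(-467 + 1/10100) = 1/(-4716699/10100) = -10100/4716699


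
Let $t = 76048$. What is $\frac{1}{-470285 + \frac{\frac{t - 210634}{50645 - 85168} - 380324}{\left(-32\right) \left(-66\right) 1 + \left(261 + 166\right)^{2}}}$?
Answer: $- \frac{6367456643}{2994532477144121} \approx -2.1264 \cdot 10^{-6}$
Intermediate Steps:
$\frac{1}{-470285 + \frac{\frac{t - 210634}{50645 - 85168} - 380324}{\left(-32\right) \left(-66\right) 1 + \left(261 + 166\right)^{2}}} = \frac{1}{-470285 + \frac{\frac{76048 - 210634}{50645 - 85168} - 380324}{\left(-32\right) \left(-66\right) 1 + \left(261 + 166\right)^{2}}} = \frac{1}{-470285 + \frac{- \frac{134586}{-34523} - 380324}{2112 \cdot 1 + 427^{2}}} = \frac{1}{-470285 + \frac{\left(-134586\right) \left(- \frac{1}{34523}\right) - 380324}{2112 + 182329}} = \frac{1}{-470285 + \frac{\frac{134586}{34523} - 380324}{184441}} = \frac{1}{-470285 - \frac{13129790866}{6367456643}} = \frac{1}{- \frac{2994532477144121}{6367456643}} = - \frac{6367456643}{2994532477144121}$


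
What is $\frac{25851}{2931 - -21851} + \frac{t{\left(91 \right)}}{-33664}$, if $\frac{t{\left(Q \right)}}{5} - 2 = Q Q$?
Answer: $- \frac{78049233}{417130624} \approx -0.18711$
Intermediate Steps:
$t{\left(Q \right)} = 10 + 5 Q^{2}$ ($t{\left(Q \right)} = 10 + 5 Q Q = 10 + 5 Q^{2}$)
$\frac{25851}{2931 - -21851} + \frac{t{\left(91 \right)}}{-33664} = \frac{25851}{2931 - -21851} + \frac{10 + 5 \cdot 91^{2}}{-33664} = \frac{25851}{2931 + 21851} + \left(10 + 5 \cdot 8281\right) \left(- \frac{1}{33664}\right) = \frac{25851}{24782} + \left(10 + 41405\right) \left(- \frac{1}{33664}\right) = 25851 \cdot \frac{1}{24782} + 41415 \left(- \frac{1}{33664}\right) = \frac{25851}{24782} - \frac{41415}{33664} = - \frac{78049233}{417130624}$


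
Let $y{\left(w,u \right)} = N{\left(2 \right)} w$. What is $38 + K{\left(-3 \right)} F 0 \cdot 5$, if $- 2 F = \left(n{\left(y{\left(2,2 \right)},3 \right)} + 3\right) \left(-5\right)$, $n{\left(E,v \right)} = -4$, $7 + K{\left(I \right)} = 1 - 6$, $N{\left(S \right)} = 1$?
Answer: $38$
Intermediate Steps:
$K{\left(I \right)} = -12$ ($K{\left(I \right)} = -7 + \left(1 - 6\right) = -7 - 5 = -12$)
$y{\left(w,u \right)} = w$ ($y{\left(w,u \right)} = 1 w = w$)
$F = - \frac{5}{2}$ ($F = - \frac{\left(-4 + 3\right) \left(-5\right)}{2} = - \frac{\left(-1\right) \left(-5\right)}{2} = \left(- \frac{1}{2}\right) 5 = - \frac{5}{2} \approx -2.5$)
$38 + K{\left(-3 \right)} F 0 \cdot 5 = 38 - 12 \left(- \frac{5}{2}\right) 0 \cdot 5 = 38 - 12 \cdot 0 \cdot 5 = 38 - 0 = 38 + 0 = 38$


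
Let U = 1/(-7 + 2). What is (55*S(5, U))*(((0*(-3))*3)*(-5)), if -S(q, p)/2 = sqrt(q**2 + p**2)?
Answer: 0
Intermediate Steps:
U = -1/5 (U = 1/(-5) = -1/5 ≈ -0.20000)
S(q, p) = -2*sqrt(p**2 + q**2) (S(q, p) = -2*sqrt(q**2 + p**2) = -2*sqrt(p**2 + q**2))
(55*S(5, U))*(((0*(-3))*3)*(-5)) = (55*(-2*sqrt((-1/5)**2 + 5**2)))*(((0*(-3))*3)*(-5)) = (55*(-2*sqrt(1/25 + 25)))*((0*3)*(-5)) = (55*(-2*sqrt(626)/5))*(0*(-5)) = (55*(-2*sqrt(626)/5))*0 = -22*sqrt(626)*0 = 0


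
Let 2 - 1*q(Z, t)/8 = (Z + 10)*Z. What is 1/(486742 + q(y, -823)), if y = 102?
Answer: 1/395366 ≈ 2.5293e-6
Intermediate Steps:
q(Z, t) = 16 - 8*Z*(10 + Z) (q(Z, t) = 16 - 8*(Z + 10)*Z = 16 - 8*(10 + Z)*Z = 16 - 8*Z*(10 + Z))
1/(486742 + q(y, -823)) = 1/(486742 + (16 - 80*102 - 8*102²)) = 1/(486742 + (16 - 8160 - 8*10404)) = 1/(486742 + (16 - 8160 - 83232)) = 1/(486742 - 91376) = 1/395366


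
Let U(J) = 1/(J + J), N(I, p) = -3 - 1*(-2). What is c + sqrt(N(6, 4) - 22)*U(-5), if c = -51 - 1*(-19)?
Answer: -32 - I*sqrt(23)/10 ≈ -32.0 - 0.47958*I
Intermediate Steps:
N(I, p) = -1 (N(I, p) = -3 + 2 = -1)
U(J) = 1/(2*J)
c = -32 (c = -51 + 19 = -32)
c + sqrt(N(6, 4) - 22)*U(-5) = -32 + sqrt(-1 - 22)*((1/2)/(-5)) = -32 + sqrt(-23)*((1/2)*(-1/5)) = -32 + (I*sqrt(23))*(-1/10) = -32 - I*sqrt(23)/10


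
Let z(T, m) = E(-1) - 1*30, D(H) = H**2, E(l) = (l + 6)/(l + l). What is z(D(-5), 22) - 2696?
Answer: -5457/2 ≈ -2728.5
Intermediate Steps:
E(l) = (6 + l)/(2*l) (E(l) = (6 + l)/((2*l)) = (6 + l)*(1/(2*l)) = (6 + l)/(2*l))
z(T, m) = -65/2 (z(T, m) = (1/2)*(6 - 1)/(-1) - 1*30 = (1/2)*(-1)*5 - 30 = -5/2 - 30 = -65/2)
z(D(-5), 22) - 2696 = -65/2 - 2696 = -5457/2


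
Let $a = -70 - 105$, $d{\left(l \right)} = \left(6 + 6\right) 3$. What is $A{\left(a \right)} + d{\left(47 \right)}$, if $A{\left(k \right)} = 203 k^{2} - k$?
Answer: $6217086$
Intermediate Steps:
$d{\left(l \right)} = 36$ ($d{\left(l \right)} = 12 \cdot 3 = 36$)
$a = -175$ ($a = -70 - 105 = -175$)
$A{\left(k \right)} = - k + 203 k^{2}$
$A{\left(a \right)} + d{\left(47 \right)} = - 175 \left(-1 + 203 \left(-175\right)\right) + 36 = - 175 \left(-1 - 35525\right) + 36 = \left(-175\right) \left(-35526\right) + 36 = 6217050 + 36 = 6217086$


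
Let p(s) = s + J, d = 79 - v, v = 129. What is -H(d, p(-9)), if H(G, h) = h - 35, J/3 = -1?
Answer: 47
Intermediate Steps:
J = -3 (J = 3*(-1) = -3)
d = -50 (d = 79 - 1*129 = 79 - 129 = -50)
p(s) = -3 + s (p(s) = s - 3 = -3 + s)
H(G, h) = -35 + h
-H(d, p(-9)) = -(-35 + (-3 - 9)) = -(-35 - 12) = -1*(-47) = 47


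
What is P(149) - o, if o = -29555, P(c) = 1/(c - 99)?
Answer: 1477751/50 ≈ 29555.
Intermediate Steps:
P(c) = 1/(-99 + c)
P(149) - o = 1/(-99 + 149) - 1*(-29555) = 1/50 + 29555 = 1477751/50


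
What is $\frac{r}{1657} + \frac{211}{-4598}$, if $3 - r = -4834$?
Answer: $\frac{21890899}{7618886} \approx 2.8732$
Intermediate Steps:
$r = 4837$ ($r = 3 - -4834 = 3 + 4834 = 4837$)
$\frac{r}{1657} + \frac{211}{-4598} = \frac{4837}{1657} + \frac{211}{-4598} = 4837 \cdot \frac{1}{1657} + 211 \left(- \frac{1}{4598}\right) = \frac{4837}{1657} - \frac{211}{4598} = \frac{21890899}{7618886}$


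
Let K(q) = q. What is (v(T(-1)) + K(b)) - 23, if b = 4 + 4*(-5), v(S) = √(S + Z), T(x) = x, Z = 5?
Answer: -37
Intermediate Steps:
v(S) = √(5 + S) (v(S) = √(S + 5) = √(5 + S))
b = -16 (b = 4 - 20 = -16)
(v(T(-1)) + K(b)) - 23 = (√(5 - 1) - 16) - 23 = (√4 - 16) - 23 = (2 - 16) - 23 = -14 - 23 = -37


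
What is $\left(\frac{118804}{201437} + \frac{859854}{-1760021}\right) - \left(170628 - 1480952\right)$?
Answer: $\frac{464553593428452034}{354533350177} \approx 1.3103 \cdot 10^{6}$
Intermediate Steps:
$\left(\frac{118804}{201437} + \frac{859854}{-1760021}\right) - \left(170628 - 1480952\right) = \left(118804 \cdot \frac{1}{201437} + 859854 \left(- \frac{1}{1760021}\right)\right) - -1310324 = \left(\frac{118804}{201437} - \frac{859854}{1760021}\right) + 1310324 = \frac{35891124686}{354533350177} + 1310324 = \frac{464553593428452034}{354533350177}$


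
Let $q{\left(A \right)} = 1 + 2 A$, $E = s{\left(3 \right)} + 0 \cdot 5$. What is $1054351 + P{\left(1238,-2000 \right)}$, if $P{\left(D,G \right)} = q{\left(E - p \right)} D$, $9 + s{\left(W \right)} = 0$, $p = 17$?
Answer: $991213$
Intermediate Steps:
$s{\left(W \right)} = -9$ ($s{\left(W \right)} = -9 + 0 = -9$)
$E = -9$ ($E = -9 + 0 \cdot 5 = -9 + 0 = -9$)
$P{\left(D,G \right)} = - 51 D$ ($P{\left(D,G \right)} = \left(1 + 2 \left(-9 - 17\right)\right) D = \left(1 + 2 \left(-26\right)\right) D = \left(1 - 52\right) D = - 51 D$)
$1054351 + P{\left(1238,-2000 \right)} = 1054351 - 63138 = 991213$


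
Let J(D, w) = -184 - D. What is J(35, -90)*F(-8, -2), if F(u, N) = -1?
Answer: 219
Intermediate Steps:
J(35, -90)*F(-8, -2) = (-184 - 1*35)*(-1) = (-184 - 35)*(-1) = -219*(-1) = 219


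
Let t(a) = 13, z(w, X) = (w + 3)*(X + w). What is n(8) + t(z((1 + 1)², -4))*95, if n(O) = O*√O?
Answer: 1235 + 16*√2 ≈ 1257.6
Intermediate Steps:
n(O) = O^(3/2)
z(w, X) = (3 + w)*(X + w)
n(8) + t(z((1 + 1)², -4))*95 = 8^(3/2) + 13*95 = 16*√2 + 1235 = 1235 + 16*√2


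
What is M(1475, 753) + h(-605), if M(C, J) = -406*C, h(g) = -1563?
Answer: -600413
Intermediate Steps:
M(1475, 753) + h(-605) = -406*1475 - 1563 = -598850 - 1563 = -600413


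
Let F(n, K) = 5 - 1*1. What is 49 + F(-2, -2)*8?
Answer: 81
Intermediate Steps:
F(n, K) = 4 (F(n, K) = 5 - 1 = 4)
49 + F(-2, -2)*8 = 49 + 4*8 = 49 + 32 = 81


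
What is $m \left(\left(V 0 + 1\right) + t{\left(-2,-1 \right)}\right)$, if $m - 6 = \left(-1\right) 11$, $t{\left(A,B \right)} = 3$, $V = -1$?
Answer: $-20$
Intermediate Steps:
$m = -5$ ($m = 6 - 11 = -5$)
$m \left(\left(V 0 + 1\right) + t{\left(-2,-1 \right)}\right) = - 5 \left(\left(\left(-1\right) 0 + 1\right) + 3\right) = - 5 \left(\left(0 + 1\right) + 3\right) = - 5 \left(1 + 3\right) = \left(-5\right) 4 = -20$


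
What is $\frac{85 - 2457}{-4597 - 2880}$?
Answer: $\frac{2372}{7477} \approx 0.31724$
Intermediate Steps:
$\frac{85 - 2457}{-4597 - 2880} = - \frac{2372}{-7477} = \left(-2372\right) \left(- \frac{1}{7477}\right) = \frac{2372}{7477}$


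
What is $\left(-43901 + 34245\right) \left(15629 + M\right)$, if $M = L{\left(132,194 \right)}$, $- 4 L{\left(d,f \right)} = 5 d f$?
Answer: $158174936$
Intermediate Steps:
$L{\left(d,f \right)} = - \frac{5 d f}{4}$
$M = -32010$ ($M = \left(- \frac{5}{4}\right) 132 \cdot 194 = -32010$)
$\left(-43901 + 34245\right) \left(15629 + M\right) = \left(-43901 + 34245\right) \left(15629 - 32010\right) = \left(-9656\right) \left(-16381\right) = 158174936$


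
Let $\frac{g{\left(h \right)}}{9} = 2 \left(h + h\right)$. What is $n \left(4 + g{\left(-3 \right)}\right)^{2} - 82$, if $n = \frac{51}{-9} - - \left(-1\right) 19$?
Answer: $- \frac{800630}{3} \approx -2.6688 \cdot 10^{5}$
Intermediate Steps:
$n = - \frac{74}{3}$ ($n = 51 \left(- \frac{1}{9}\right) - \left(-1\right) \left(-19\right) = - \frac{17}{3} - 19 = - \frac{74}{3} \approx -24.667$)
$g{\left(h \right)} = 36 h$ ($g{\left(h \right)} = 9 \cdot 2 \left(h + h\right) = 9 \cdot 2 \cdot 2 h = 9 \cdot 4 h = 36 h$)
$n \left(4 + g{\left(-3 \right)}\right)^{2} - 82 = - \frac{74 \left(4 + 36 \left(-3\right)\right)^{2}}{3} - 82 = - \frac{74 \left(4 - 108\right)^{2}}{3} - 82 = - \frac{74 \left(-104\right)^{2}}{3} - 82 = \left(- \frac{74}{3}\right) 10816 - 82 = - \frac{800384}{3} - 82 = - \frac{800630}{3}$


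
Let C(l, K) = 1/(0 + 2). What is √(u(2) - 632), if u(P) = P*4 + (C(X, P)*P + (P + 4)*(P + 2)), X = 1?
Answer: I*√599 ≈ 24.474*I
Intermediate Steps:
C(l, K) = ½ (C(l, K) = 1/2 = ½)
u(P) = 9*P/2 + (2 + P)*(4 + P) (u(P) = P*4 + (P/2 + (P + 4)*(P + 2)) = 4*P + (P/2 + (4 + P)*(2 + P)) = 4*P + (P/2 + (2 + P)*(4 + P)) = 9*P/2 + (2 + P)*(4 + P))
√(u(2) - 632) = √((8 + 2² + (21/2)*2) - 632) = √((8 + 4 + 21) - 632) = √(33 - 632) = √(-599) = I*√599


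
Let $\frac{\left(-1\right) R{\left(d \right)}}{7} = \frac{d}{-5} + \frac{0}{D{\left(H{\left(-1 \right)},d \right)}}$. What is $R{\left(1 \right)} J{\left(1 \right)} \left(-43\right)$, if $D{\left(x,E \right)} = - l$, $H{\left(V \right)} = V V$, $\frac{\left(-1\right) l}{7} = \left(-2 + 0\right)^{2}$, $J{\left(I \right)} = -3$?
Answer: $\frac{903}{5} \approx 180.6$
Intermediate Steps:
$l = -28$ ($l = - 7 \left(-2 + 0\right)^{2} = - 7 \left(-2\right)^{2} = \left(-7\right) 4 = -28$)
$H{\left(V \right)} = V^{2}$
$D{\left(x,E \right)} = 28$ ($D{\left(x,E \right)} = \left(-1\right) \left(-28\right) = 28$)
$R{\left(d \right)} = \frac{7 d}{5}$ ($R{\left(d \right)} = - 7 \left(\frac{d}{-5} + \frac{0}{28}\right) = - 7 \left(d \left(- \frac{1}{5}\right) + 0 \cdot \frac{1}{28}\right) = - 7 \left(- \frac{d}{5} + 0\right) = - 7 \left(- \frac{d}{5}\right) = \frac{7 d}{5}$)
$R{\left(1 \right)} J{\left(1 \right)} \left(-43\right) = \frac{7}{5} \cdot 1 \left(-3\right) \left(-43\right) = \frac{7}{5} \left(-3\right) \left(-43\right) = \left(- \frac{21}{5}\right) \left(-43\right) = \frac{903}{5}$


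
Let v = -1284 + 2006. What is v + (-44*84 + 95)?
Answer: -2879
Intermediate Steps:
v = 722
v + (-44*84 + 95) = 722 + (-44*84 + 95) = 722 + (-3696 + 95) = 722 - 3601 = -2879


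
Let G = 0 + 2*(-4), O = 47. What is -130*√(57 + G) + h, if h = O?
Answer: -863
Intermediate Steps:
h = 47
G = -8 (G = 0 - 8 = -8)
-130*√(57 + G) + h = -130*√(57 - 8) + 47 = -130*√49 + 47 = -130*7 + 47 = -910 + 47 = -863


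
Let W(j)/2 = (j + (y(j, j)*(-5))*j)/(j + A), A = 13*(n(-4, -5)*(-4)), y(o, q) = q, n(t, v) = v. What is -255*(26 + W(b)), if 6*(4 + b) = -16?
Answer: -117215/19 ≈ -6169.2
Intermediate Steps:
b = -20/3 (b = -4 + (⅙)*(-16) = -4 - 8/3 = -20/3 ≈ -6.6667)
A = 260 (A = 13*(-5*(-4)) = 13*20 = 260)
W(j) = 2*(j - 5*j²)/(260 + j) (W(j) = 2*((j + (j*(-5))*j)/(j + 260)) = 2*((j + (-5*j)*j)/(260 + j)) = 2*((j - 5*j²)/(260 + j)) = 2*(j - 5*j²)/(260 + j))
-255*(26 + W(b)) = -255*(26 + 2*(-20/3)*(1 - 5*(-20/3))/(260 - 20/3)) = -255*(26 + 2*(-20/3)*(1 + 100/3)/(760/3)) = -255*(26 + 2*(-20/3)*(3/760)*(103/3)) = -255*(26 - 103/57) = -255*1379/57 = -117215/19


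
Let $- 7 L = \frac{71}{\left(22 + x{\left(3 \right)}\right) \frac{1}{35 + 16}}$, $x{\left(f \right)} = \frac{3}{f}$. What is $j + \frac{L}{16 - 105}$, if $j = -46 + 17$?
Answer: $- \frac{411920}{14329} \approx -28.747$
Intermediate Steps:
$j = -29$
$L = - \frac{3621}{161}$ ($L = - \frac{71 \frac{1}{\left(22 + \frac{3}{3}\right) \frac{1}{35 + 16}}}{7} = - \frac{71 \frac{1}{\left(22 + 3 \cdot \frac{1}{3}\right) \frac{1}{51}}}{7} = - \frac{71 \frac{1}{\left(22 + 1\right) \frac{1}{51}}}{7} = - \frac{71 \frac{1}{23 \cdot \frac{1}{51}}}{7} = - \frac{71 \frac{1}{\frac{23}{51}}}{7} = - \frac{71 \cdot \frac{51}{23}}{7} = \left(- \frac{1}{7}\right) \frac{3621}{23} = - \frac{3621}{161} \approx -22.491$)
$j + \frac{L}{16 - 105} = -29 + \frac{1}{16 - 105} \left(- \frac{3621}{161}\right) = -29 + \frac{1}{-89} \left(- \frac{3621}{161}\right) = -29 - - \frac{3621}{14329} = -29 + \frac{3621}{14329} = - \frac{411920}{14329}$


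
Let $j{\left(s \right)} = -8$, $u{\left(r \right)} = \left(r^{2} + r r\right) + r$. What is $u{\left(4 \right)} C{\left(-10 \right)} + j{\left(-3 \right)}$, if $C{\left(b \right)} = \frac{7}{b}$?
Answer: $- \frac{166}{5} \approx -33.2$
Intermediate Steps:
$u{\left(r \right)} = r + 2 r^{2}$ ($u{\left(r \right)} = \left(r^{2} + r^{2}\right) + r = 2 r^{2} + r = r + 2 r^{2}$)
$u{\left(4 \right)} C{\left(-10 \right)} + j{\left(-3 \right)} = 4 \left(1 + 2 \cdot 4\right) \frac{7}{-10} - 8 = 4 \left(1 + 8\right) 7 \left(- \frac{1}{10}\right) - 8 = 4 \cdot 9 \left(- \frac{7}{10}\right) - 8 = 36 \left(- \frac{7}{10}\right) - 8 = - \frac{126}{5} - 8 = - \frac{166}{5}$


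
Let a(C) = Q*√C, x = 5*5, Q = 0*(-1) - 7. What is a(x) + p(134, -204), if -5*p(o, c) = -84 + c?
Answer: 113/5 ≈ 22.600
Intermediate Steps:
p(o, c) = 84/5 - c/5 (p(o, c) = -(-84 + c)/5 = 84/5 - c/5)
Q = -7 (Q = 0 - 7 = -7)
x = 25
a(C) = -7*√C
a(x) + p(134, -204) = -7*√25 + (84/5 - ⅕*(-204)) = -7*5 + (84/5 + 204/5) = -35 + 288/5 = 113/5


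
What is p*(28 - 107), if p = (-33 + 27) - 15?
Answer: 1659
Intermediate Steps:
p = -21 (p = -6 - 15 = -21)
p*(28 - 107) = -21*(28 - 107) = -21*(-79) = 1659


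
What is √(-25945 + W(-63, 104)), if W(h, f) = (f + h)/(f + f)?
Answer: I*√70154747/52 ≈ 161.07*I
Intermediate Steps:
W(h, f) = (f + h)/(2*f) (W(h, f) = (f + h)/((2*f)) = (f + h)*(1/(2*f)) = (f + h)/(2*f))
√(-25945 + W(-63, 104)) = √(-25945 + (½)*(104 - 63)/104) = √(-25945 + (½)*(1/104)*41) = √(-25945 + 41/208) = √(-5396519/208) = I*√70154747/52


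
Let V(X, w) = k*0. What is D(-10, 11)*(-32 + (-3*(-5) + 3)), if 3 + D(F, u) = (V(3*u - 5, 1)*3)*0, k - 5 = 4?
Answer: 42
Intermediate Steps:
k = 9 (k = 5 + 4 = 9)
V(X, w) = 0 (V(X, w) = 9*0 = 0)
D(F, u) = -3 (D(F, u) = -3 + (0*3)*0 = -3 + 0*0 = -3 + 0 = -3)
D(-10, 11)*(-32 + (-3*(-5) + 3)) = -3*(-32 + (-3*(-5) + 3)) = -3*(-32 + (15 + 3)) = -3*(-32 + 18) = -3*(-14) = 42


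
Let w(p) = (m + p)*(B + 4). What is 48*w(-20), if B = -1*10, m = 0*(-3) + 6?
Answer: 4032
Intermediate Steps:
m = 6 (m = 0 + 6 = 6)
B = -10
w(p) = -36 - 6*p (w(p) = (6 + p)*(-10 + 4) = (6 + p)*(-6) = -36 - 6*p)
48*w(-20) = 48*(-36 - 6*(-20)) = 48*(-36 + 120) = 48*84 = 4032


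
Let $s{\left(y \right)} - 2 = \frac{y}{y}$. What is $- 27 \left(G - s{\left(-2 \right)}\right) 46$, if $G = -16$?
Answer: $23598$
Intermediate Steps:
$s{\left(y \right)} = 3$ ($s{\left(y \right)} = 2 + \frac{y}{y} = 2 + 1 = 3$)
$- 27 \left(G - s{\left(-2 \right)}\right) 46 = - 27 \left(-16 - 3\right) 46 = \left(-27\right) \left(-19\right) 46 = 513 \cdot 46 = 23598$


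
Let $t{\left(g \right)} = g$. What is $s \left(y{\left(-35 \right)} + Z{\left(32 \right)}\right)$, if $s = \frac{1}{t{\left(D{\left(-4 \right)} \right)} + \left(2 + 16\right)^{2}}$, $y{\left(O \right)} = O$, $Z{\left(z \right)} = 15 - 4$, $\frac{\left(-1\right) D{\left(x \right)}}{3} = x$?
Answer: $- \frac{1}{14} \approx -0.071429$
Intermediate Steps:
$D{\left(x \right)} = - 3 x$
$Z{\left(z \right)} = 11$
$s = \frac{1}{336}$ ($s = \frac{1}{\left(-3\right) \left(-4\right) + \left(2 + 16\right)^{2}} = \frac{1}{12 + 18^{2}} = \frac{1}{12 + 324} = \frac{1}{336} \approx 0.0029762$)
$s \left(y{\left(-35 \right)} + Z{\left(32 \right)}\right) = \frac{-35 + 11}{336} = \frac{1}{336} \left(-24\right) = - \frac{1}{14}$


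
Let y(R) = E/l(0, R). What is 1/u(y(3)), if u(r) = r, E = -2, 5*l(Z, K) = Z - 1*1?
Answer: ⅒ ≈ 0.10000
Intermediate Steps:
l(Z, K) = -⅕ + Z/5 (l(Z, K) = (Z - 1*1)/5 = (Z - 1)/5 = (-1 + Z)/5 = -⅕ + Z/5)
y(R) = 10 (y(R) = -2/(-⅕ + (⅕)*0) = -2/(-⅕ + 0) = -2/(-⅕) = -2*(-5) = 10)
1/u(y(3)) = 1/10 = ⅒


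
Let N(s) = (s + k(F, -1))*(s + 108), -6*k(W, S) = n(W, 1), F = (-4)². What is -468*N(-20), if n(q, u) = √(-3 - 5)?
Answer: 823680 + 13728*I*√2 ≈ 8.2368e+5 + 19414.0*I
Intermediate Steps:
F = 16
n(q, u) = 2*I*√2 (n(q, u) = √(-8) = 2*I*√2)
k(W, S) = -I*√2/3
N(s) = (108 + s)*(s - I*√2/3) (N(s) = (s - I*√2/3)*(s + 108) = (s - I*√2/3)*(108 + s) = (108 + s)*(s - I*√2/3))
-468*N(-20) = -468*((-20)² + 108*(-20) - 36*I*√2 - ⅓*I*(-20)*√2) = -468*(400 - 2160 - 36*I*√2 + 20*I*√2/3) = -468*(-1760 - 88*I*√2/3) = 823680 + 13728*I*√2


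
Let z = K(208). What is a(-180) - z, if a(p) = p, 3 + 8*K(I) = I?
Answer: -1645/8 ≈ -205.63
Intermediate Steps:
K(I) = -3/8 + I/8
z = 205/8 (z = -3/8 + (1/8)*208 = -3/8 + 26 = 205/8 ≈ 25.625)
a(-180) - z = -180 - 1*205/8 = -180 - 205/8 = -1645/8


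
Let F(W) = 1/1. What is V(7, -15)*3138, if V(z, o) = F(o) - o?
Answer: 50208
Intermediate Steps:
F(W) = 1
V(z, o) = 1 - o
V(7, -15)*3138 = (1 - 1*(-15))*3138 = (1 + 15)*3138 = 16*3138 = 50208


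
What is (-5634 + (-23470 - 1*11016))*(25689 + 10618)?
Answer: -1456636840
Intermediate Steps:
(-5634 + (-23470 - 1*11016))*(25689 + 10618) = (-5634 + (-23470 - 11016))*36307 = (-5634 - 34486)*36307 = -40120*36307 = -1456636840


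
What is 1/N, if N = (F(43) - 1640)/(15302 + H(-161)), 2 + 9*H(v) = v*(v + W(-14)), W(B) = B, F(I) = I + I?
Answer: -55297/4662 ≈ -11.861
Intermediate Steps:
F(I) = 2*I
H(v) = -2/9 + v*(-14 + v)/9 (H(v) = -2/9 + (v*(v - 14))/9 = -2/9 + (v*(-14 + v))/9 = -2/9 + v*(-14 + v)/9)
N = -4662/55297 (N = (2*43 - 1640)/(15302 + (-2/9 - 14/9*(-161) + (⅑)*(-161)²)) = (86 - 1640)/(15302 + (-2/9 + 2254/9 + (⅑)*25921)) = -1554/(15302 + (-2/9 + 2254/9 + 25921/9)) = -1554/(15302 + 9391/3) = -1554/55297/3 = -1554*3/55297 = -4662/55297 ≈ -0.084308)
1/N = 1/(-4662/55297) = -55297/4662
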